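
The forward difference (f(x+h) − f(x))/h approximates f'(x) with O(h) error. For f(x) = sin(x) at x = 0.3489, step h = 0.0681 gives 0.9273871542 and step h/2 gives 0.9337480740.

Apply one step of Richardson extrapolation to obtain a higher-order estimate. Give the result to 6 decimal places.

0.940109

The method has order 1: 2^1 = 2.
Numerator 2*A(h/2) − A(h) = 2*0.9337480740 − 0.9273871542 = 0.9401089938
Denominator 2 − 1 = 1.
(2*0.9337480740 − 0.9273871542)/(2 − 1) = 0.9401089938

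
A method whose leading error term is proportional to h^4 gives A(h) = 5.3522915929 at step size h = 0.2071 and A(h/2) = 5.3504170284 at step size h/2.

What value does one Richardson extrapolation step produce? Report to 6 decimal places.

The method has order 4: 2^4 = 16.
Top: 16(5.3504170284) − (5.3522915929) = 80.2543808615
R = 80.2543808615/15 = 5.3502920574
Correction |R − A(h/2)| = 1.250e-04; gap |A(h/2) − A(h)| = 1.875e-03.

5.350292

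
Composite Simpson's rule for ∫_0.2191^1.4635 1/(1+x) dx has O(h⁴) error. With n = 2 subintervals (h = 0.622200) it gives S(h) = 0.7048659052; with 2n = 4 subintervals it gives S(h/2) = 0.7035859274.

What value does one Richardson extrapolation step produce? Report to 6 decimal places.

0.703501

r = 4, so 2^r = 16.
2^4×A(h/2) = 11.2573748384; minus A(h) gives 10.5525089332.
10.5525089332 ÷ 15 = 0.7035005955
Correction |R − A(h/2)| = 8.533e-05; gap |A(h/2) − A(h)| = 1.280e-03.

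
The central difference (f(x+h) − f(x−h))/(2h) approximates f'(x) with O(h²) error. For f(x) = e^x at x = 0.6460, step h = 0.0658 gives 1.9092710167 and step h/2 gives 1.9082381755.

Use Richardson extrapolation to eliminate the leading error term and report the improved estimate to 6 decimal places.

Method order is 2; weight 2^2 = 4.
Numerator 4×A(h/2) − A(h) = 4×1.9082381755 − 1.9092710167 = 5.7236816853
Denominator 4 − 1 = 3.
So the Richardson estimate is 1.9078938951.

1.907894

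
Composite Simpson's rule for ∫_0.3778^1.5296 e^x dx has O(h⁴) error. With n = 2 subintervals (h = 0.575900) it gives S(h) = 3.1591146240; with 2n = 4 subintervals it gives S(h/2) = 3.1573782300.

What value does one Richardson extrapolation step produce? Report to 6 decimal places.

Leading term ∝ h^4; use weight 16 = 2^4.
Top: 16(3.1573782300) − (3.1591146240) = 47.3589370560
Denominator 16 − 1 = 15.
(16 × 3.1573782300 − 3.1591146240)/(16 − 1) = 3.1572624704
Gap between inputs: 1.736e-03; correction applied: −0.0001157596.

3.157262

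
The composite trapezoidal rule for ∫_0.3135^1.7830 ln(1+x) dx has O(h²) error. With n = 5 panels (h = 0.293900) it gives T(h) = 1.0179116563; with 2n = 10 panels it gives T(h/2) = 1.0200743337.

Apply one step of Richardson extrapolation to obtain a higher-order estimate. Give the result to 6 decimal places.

1.020795

The method has order 2: 2^2 = 4.
Numerator 4 × A(h/2) − A(h) = 4 × 1.0200743337 − 1.0179116563 = 3.0623856785
Denominator 4 − 1 = 3.
So the Richardson estimate is 1.0207952262.
Correction |R − A(h/2)| = 7.209e-04; gap |A(h/2) − A(h)| = 2.163e-03.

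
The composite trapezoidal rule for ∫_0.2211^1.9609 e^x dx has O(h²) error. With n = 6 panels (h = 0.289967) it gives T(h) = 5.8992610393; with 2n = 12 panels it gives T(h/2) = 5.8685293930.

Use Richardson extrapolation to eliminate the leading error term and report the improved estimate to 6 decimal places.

With r = 2 the leading error scales as h^2, so the weight is 2^2 = 4.
4×5.8685293930 = 23.4741175720; subtract 5.8992610393 → 17.5748565327
Divide by 2^2 − 1 = 3.
Extrapolated: 17.5748565327 / 3 = 5.8582855109

5.858286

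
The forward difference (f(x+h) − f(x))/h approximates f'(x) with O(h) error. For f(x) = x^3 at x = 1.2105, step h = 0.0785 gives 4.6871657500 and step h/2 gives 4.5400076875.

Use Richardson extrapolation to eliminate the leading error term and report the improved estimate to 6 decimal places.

4.392850

Order 1 gives 2^r = 2 and 2^r − 1 = 1.
Numerator 2×A(h/2) − A(h) = 2×4.5400076875 − 4.6871657500 = 4.3928496250
Extrapolated: 4.3928496250 / 1 = 4.3928496250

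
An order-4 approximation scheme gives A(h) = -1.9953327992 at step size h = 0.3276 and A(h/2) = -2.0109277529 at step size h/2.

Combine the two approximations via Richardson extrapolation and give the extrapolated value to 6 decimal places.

Leading term ∝ h^4; use weight 16 = 2^4.
16 × (-2.0109277529) − (-1.9953327992) = -30.1795112472
Divide by 2^4 − 1 = 15.
Extrapolated: (-30.1795112472) / 15 = -2.0119674165

-2.011967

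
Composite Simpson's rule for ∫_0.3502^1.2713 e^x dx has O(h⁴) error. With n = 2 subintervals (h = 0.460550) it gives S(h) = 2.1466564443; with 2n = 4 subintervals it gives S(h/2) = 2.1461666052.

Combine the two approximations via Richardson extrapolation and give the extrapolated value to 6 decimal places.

2.146134

Method order is 4; weight 2^4 = 16.
16×2.1461666052 − 2.1466564443 = 32.1920092389
Denominator 16 − 1 = 15.
R = 32.1920092389/15 = 2.1461339493
Shift from A(h/2): −0.0000326559.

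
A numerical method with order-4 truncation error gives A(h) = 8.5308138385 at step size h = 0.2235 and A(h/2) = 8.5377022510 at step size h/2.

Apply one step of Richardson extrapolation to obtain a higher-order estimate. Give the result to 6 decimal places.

Order 4 gives 2^r = 16 and 2^r − 1 = 15.
16×8.5377022510 − 8.5308138385 = 128.0724221775
Denominator 16 − 1 = 15.
Result: 8.5381614785
Gap between inputs: 6.888e-03; correction applied: +0.0004592275.

8.538161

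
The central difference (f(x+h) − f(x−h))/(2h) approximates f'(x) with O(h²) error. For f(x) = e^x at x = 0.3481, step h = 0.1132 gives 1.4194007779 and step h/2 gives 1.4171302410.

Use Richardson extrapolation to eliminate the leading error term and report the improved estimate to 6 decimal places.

Method order is 2; weight 2^2 = 4.
4*1.4171302410 = 5.6685209640; subtract 1.4194007779 → 4.2491201861
Denominator 4 − 1 = 3.
R = 4.2491201861/3 = 1.4163733954

1.416373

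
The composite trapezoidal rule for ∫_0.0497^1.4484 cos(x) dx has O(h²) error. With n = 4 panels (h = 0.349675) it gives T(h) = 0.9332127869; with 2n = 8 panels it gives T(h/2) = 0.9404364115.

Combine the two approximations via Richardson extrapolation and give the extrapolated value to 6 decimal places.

Leading term ∝ h^2; use weight 4 = 2^2.
2^2×A(h/2) = 3.7617456460; minus A(h) gives 2.8285328591.
Divide by 2^2 − 1 = 3.
R = 2.8285328591/3 = 0.9428442864

0.942844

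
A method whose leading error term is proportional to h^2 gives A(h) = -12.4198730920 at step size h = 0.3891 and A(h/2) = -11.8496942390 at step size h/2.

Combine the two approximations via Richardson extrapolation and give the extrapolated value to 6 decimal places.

-11.659635

The method has order 2: 2^2 = 4.
Weighted: (-47.3987769560) − (-12.4198730920) = -34.9789038640
Divide by 2^2 − 1 = 3.
(-34.9789038640) ÷ 3 = -11.6596346213
Gap between inputs: 5.702e-01; correction applied: +0.1900596177.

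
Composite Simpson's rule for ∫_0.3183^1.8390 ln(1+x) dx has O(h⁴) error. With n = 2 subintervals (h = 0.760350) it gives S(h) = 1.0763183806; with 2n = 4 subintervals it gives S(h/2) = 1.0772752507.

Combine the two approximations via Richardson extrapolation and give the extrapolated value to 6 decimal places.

1.077339

The method has order 4: 2^4 = 16.
Top: 16(1.0772752507) − (1.0763183806) = 16.1600856306
Denominator 16 − 1 = 15.
So the Richardson estimate is 1.0773390420.
Gap between inputs: 9.569e-04; correction applied: +0.0000637913.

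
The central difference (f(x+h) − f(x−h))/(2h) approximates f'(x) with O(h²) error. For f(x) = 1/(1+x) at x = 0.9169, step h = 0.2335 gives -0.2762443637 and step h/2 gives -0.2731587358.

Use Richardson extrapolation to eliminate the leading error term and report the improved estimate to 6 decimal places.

The method has order 2: 2^2 = 4.
A(h/2) − A(h) = -0.2731587358 − (-0.2762443637) = 0.0030856279
Divide by 2^2 − 1 = 3: 0.0030856279/3 = 0.0010285426
R = A(h/2) + (A(h/2) − A(h))/3 = -0.2731587358 + 0.0010285426 = -0.2721301932

-0.272130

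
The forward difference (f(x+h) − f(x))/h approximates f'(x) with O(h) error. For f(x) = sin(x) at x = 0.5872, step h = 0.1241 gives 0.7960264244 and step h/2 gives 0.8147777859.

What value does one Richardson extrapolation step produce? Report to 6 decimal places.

0.833529

r = 1: numerator weight 2, denominator 1.
Weighted: 1.6295555718 − 0.7960264244 = 0.8335291474
Divide by 2^1 − 1 = 1.
So the Richardson estimate is 0.8335291474.
Shift from A(h/2): +0.0187513615.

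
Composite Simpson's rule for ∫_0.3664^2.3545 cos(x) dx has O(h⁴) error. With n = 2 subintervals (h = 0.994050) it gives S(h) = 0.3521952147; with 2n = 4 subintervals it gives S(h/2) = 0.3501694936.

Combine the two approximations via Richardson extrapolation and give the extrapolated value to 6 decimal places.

Method order is 4; weight 2^4 = 16.
16*0.3501694936 = 5.6027118976; subtract 0.3521952147 → 5.2505166829
5.2505166829 ÷ 15 = 0.3500344455
Gap between inputs: 2.026e-03; correction applied: −0.0001350481.

0.350034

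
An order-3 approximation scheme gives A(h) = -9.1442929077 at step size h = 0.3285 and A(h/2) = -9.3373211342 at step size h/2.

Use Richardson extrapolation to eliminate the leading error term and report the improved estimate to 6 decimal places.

-9.364897

Order 3 gives 2^r = 8 and 2^r − 1 = 7.
8 × (-9.3373211342) − (-9.1442929077) = -65.5542761659
(8 × (-9.3373211342) − (-9.1442929077))/(8 − 1) = -9.3648965951
Correction |R − A(h/2)| = 2.758e-02; gap |A(h/2) − A(h)| = 1.930e-01.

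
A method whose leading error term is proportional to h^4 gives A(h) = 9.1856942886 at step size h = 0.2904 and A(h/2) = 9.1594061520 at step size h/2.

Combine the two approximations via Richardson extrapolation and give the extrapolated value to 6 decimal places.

9.157654

Method order is 4; weight 2^4 = 16.
2^4×A(h/2) = 146.5504984320; minus A(h) gives 137.3648041434.
(16×9.1594061520 − 9.1856942886)/(16 − 1) = 9.1576536096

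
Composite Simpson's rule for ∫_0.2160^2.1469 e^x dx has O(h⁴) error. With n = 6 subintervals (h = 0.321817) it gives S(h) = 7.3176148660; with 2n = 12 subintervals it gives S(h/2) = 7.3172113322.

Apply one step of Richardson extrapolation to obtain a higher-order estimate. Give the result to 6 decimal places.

7.317184

Error is O(h^4); halving h shrinks it by 2^4 = 16.
Numerator 16*A(h/2) − A(h) = 16*7.3172113322 − 7.3176148660 = 109.7577664492
Denominator 16 − 1 = 15.
R = 109.7577664492/15 = 7.3171844299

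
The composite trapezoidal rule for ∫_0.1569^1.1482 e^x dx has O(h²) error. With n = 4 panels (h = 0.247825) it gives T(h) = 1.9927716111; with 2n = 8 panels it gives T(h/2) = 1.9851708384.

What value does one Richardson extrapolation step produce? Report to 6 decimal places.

1.982637

Error is O(h^2); halving h shrinks it by 2^2 = 4.
Numerator 4×A(h/2) − A(h) = 4×1.9851708384 − 1.9927716111 = 5.9479117425
Divide by 2^2 − 1 = 3.
5.9479117425 ÷ 3 = 1.9826372475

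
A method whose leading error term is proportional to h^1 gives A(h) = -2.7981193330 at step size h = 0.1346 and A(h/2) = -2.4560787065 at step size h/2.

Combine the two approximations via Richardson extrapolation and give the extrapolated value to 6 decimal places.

With r = 1 the leading error scales as h^1, so the weight is 2^1 = 2.
Top: 2(-2.4560787065) − (-2.7981193330) = -2.1140380800
R = (-2.1140380800)/1 = -2.1140380800
Correction |R − A(h/2)| = 3.420e-01; gap |A(h/2) − A(h)| = 3.420e-01.

-2.114038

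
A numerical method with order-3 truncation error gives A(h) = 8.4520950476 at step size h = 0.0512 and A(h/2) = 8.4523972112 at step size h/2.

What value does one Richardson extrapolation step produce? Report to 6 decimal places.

With r = 3 the leading error scales as h^3, so the weight is 2^3 = 8.
2^3×A(h/2) = 67.6191776896; minus A(h) gives 59.1670826420.
Denominator 8 − 1 = 7.
Result: 8.4524403774
Correction |R − A(h/2)| = 4.317e-05; gap |A(h/2) − A(h)| = 3.022e-04.

8.452440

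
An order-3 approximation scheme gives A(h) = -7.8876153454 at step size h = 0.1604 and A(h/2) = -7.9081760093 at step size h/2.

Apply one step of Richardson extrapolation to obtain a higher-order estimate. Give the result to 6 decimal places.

With r = 3 the leading error scales as h^3, so the weight is 2^3 = 8.
Numerator 8·A(h/2) − A(h) = 8·(-7.9081760093) − (-7.8876153454) = -55.3777927290
Divide by 2^3 − 1 = 7.
(-55.3777927290) ÷ 7 = -7.9111132470
Shift from A(h/2): −0.0029372377.

-7.911113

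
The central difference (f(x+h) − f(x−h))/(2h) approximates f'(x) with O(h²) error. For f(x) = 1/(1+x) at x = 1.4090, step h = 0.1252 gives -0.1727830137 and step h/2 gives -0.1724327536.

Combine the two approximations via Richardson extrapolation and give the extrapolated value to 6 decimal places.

-0.172316

The method has order 2: 2^2 = 4.
4×(-0.1724327536) − (-0.1727830137) = -0.5169480007
(4×(-0.1724327536) − (-0.1727830137))/(4 − 1) = -0.1723160002
Correction |R − A(h/2)| = 1.168e-04; gap |A(h/2) − A(h)| = 3.503e-04.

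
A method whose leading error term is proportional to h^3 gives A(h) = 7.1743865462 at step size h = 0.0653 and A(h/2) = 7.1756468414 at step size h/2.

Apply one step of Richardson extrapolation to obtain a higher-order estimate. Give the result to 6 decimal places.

7.175827

The method has order 3: 2^3 = 8.
8·7.1756468414 − 7.1743865462 = 50.2307881850
R = 50.2307881850/7 = 7.1758268836
Shift from A(h/2): +0.0001800422.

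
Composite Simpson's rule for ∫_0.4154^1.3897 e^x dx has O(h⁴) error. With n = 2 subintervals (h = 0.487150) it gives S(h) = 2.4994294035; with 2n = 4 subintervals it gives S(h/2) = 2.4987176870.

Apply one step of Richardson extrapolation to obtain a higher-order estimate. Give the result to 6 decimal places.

Order 4 gives 2^r = 16 and 2^r − 1 = 15.
Numerator 16 × A(h/2) − A(h) = 16 × 2.4987176870 − 2.4994294035 = 37.4800535885
Denominator 16 − 1 = 15.
Extrapolated: 37.4800535885 / 15 = 2.4986702392

2.498670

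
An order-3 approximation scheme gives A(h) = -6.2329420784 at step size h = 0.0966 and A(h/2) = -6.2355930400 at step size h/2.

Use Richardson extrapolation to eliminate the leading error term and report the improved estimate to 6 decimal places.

r = 3, so 2^r = 8.
8 × (-6.2355930400) = -49.8847443200; subtract (-6.2329420784) → -43.6518022416
Denominator 8 − 1 = 7.
Extrapolated: (-43.6518022416) / 7 = -6.2359717488
Shift from A(h/2): −0.0003787088.

-6.235972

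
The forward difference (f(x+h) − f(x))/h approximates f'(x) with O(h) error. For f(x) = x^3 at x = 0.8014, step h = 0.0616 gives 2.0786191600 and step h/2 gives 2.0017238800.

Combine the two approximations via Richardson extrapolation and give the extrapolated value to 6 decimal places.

Order 1 gives 2^r = 2 and 2^r − 1 = 1.
Weighted: 4.0034477600 − 2.0786191600 = 1.9248286000
1.9248286000 ÷ 1 = 1.9248286000
Correction |R − A(h/2)| = 7.690e-02; gap |A(h/2) − A(h)| = 7.690e-02.

1.924829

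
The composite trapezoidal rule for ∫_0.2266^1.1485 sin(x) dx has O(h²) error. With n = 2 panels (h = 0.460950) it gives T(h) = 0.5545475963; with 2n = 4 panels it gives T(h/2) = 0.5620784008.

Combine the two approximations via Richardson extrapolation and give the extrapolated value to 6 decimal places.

Error is O(h^2); halving h shrinks it by 2^2 = 4.
Weighted: 2.2483136032 − 0.5545475963 = 1.6937660069
(4 × 0.5620784008 − 0.5545475963)/(4 − 1) = 0.5645886690

0.564589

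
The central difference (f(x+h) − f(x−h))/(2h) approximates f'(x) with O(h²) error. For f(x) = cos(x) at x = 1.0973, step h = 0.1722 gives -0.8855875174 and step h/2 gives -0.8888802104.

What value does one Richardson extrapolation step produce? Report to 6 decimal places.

Leading term ∝ h^2; use weight 4 = 2^2.
4*(-0.8888802104) = -3.5555208416; subtract (-0.8855875174) → -2.6699333242
Divide by 2^2 − 1 = 3.
So the Richardson estimate is -0.8899777747.
Correction |R − A(h/2)| = 1.098e-03; gap |A(h/2) − A(h)| = 3.293e-03.

-0.889978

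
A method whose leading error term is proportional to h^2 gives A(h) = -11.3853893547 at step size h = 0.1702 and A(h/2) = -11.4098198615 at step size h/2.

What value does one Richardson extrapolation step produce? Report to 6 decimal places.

With r = 2 the leading error scales as h^2, so the weight is 2^2 = 4.
Top: 4(-11.4098198615) − (-11.3853893547) = -34.2538900913
Denominator 4 − 1 = 3.
So the Richardson estimate is -11.4179633638.

-11.417963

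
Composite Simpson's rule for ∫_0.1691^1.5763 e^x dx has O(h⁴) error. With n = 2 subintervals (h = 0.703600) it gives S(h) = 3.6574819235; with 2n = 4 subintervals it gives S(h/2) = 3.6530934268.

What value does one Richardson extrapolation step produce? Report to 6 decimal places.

r = 4, so 2^r = 16.
Weighted: 58.4494948288 − 3.6574819235 = 54.7920129053
Divide by 2^4 − 1 = 15.
(16·3.6530934268 − 3.6574819235)/(16 − 1) = 3.6528008604
Gap between inputs: 4.388e-03; correction applied: −0.0002925664.

3.652801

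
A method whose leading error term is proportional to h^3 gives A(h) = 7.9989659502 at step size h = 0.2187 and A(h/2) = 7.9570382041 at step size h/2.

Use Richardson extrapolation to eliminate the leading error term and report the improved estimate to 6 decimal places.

7.951049

With r = 3 the leading error scales as h^3, so the weight is 2^3 = 8.
2^3 × A(h/2) = 63.6563056328; minus A(h) gives 55.6573396826.
R = 55.6573396826/7 = 7.9510485261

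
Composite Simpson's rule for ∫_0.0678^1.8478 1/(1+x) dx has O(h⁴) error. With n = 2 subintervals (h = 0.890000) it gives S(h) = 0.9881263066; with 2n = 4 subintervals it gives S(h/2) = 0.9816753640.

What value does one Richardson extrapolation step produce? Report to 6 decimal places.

Method order is 4; weight 2^4 = 16.
Weighted: 15.7068058240 − 0.9881263066 = 14.7186795174
Extrapolated: 14.7186795174 / 15 = 0.9812453012

0.981245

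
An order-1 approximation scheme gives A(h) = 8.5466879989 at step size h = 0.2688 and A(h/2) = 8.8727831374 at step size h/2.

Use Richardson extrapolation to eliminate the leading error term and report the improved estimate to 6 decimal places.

r = 1: numerator weight 2, denominator 1.
Top: 2(8.8727831374) − (8.5466879989) = 9.1988782759
(2·8.8727831374 − 8.5466879989)/(2 − 1) = 9.1988782759
Gap between inputs: 3.261e-01; correction applied: +0.3260951385.

9.198878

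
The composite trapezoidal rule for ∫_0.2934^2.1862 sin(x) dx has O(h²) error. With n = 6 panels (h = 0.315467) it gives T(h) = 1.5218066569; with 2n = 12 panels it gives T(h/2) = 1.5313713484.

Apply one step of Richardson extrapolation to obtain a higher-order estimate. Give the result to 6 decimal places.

1.534560

Leading term ∝ h^2; use weight 4 = 2^2.
Weighted: 6.1254853936 − 1.5218066569 = 4.6036787367
Extrapolated: 4.6036787367 / 3 = 1.5345595789
Gap between inputs: 9.565e-03; correction applied: +0.0031882305.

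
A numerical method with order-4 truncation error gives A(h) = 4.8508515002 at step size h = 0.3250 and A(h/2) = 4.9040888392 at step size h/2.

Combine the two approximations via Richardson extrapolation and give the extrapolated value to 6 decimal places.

Order 4 gives 2^r = 16 and 2^r − 1 = 15.
16 × 4.9040888392 = 78.4654214272; 78.4654214272 − 4.8508515002 = 73.6145699270
Divide by 2^4 − 1 = 15.
(16 × 4.9040888392 − 4.8508515002)/(16 − 1) = 4.9076379951

4.907638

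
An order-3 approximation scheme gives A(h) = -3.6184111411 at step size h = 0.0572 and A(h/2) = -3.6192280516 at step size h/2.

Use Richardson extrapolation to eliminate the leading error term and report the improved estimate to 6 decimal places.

With r = 3 the leading error scales as h^3, so the weight is 2^3 = 8.
A(h/2) − A(h) = -3.6192280516 − (-3.6184111411) = -0.0008169105
Correction (A(h/2) − A(h))/(8 − 1) = (-0.0008169105)/7 = -0.0001167015
R = -3.6192280516 − 0.0001167015 = -3.6193447531

-3.619345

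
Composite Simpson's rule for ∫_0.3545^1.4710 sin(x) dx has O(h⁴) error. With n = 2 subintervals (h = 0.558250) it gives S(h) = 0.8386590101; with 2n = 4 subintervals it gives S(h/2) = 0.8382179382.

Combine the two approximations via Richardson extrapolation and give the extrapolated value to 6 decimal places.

0.838189

The method has order 4: 2^4 = 16.
Numerator 16*A(h/2) − A(h) = 16*0.8382179382 − 0.8386590101 = 12.5728280011
R = 12.5728280011/15 = 0.8381885334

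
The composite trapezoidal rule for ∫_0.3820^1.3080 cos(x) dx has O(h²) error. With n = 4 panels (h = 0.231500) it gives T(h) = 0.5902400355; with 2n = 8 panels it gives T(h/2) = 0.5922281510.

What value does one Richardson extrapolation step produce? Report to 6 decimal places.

0.592891

r = 2, so 2^r = 4.
4×0.5922281510 = 2.3689126040; 2.3689126040 − 0.5902400355 = 1.7786725685
Extrapolated: 1.7786725685 / 3 = 0.5928908562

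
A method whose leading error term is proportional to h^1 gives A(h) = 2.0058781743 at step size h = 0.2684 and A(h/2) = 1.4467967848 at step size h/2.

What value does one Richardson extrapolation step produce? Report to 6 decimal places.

0.887715

With r = 1 the leading error scales as h^1, so the weight is 2^1 = 2.
A(h/2) − A(h) = 1.4467967848 − 2.0058781743 = -0.5590813895
Correction (A(h/2) − A(h))/(2 − 1) = (-0.5590813895)/1 = -0.5590813895
R = A(h/2) + (A(h/2) − A(h))/1 = 1.4467967848 − 0.5590813895 = 0.8877153953
Gap between inputs: 5.591e-01; correction applied: −0.5590813895.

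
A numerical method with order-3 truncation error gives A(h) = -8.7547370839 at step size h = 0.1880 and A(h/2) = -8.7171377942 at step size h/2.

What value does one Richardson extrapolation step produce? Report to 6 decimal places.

-8.711766

Order 3 gives 2^r = 8 and 2^r − 1 = 7.
8*(-8.7171377942) = -69.7371023536; (-69.7371023536) − (-8.7547370839) = -60.9823652697
(8*(-8.7171377942) − (-8.7547370839))/(8 − 1) = -8.7117664671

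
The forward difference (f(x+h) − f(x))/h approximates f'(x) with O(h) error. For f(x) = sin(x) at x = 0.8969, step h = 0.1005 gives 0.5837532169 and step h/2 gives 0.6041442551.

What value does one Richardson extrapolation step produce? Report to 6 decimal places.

0.624535

Method order is 1; weight 2^1 = 2.
2 × 0.6041442551 = 1.2082885102; 1.2082885102 − 0.5837532169 = 0.6245352933
Divide by 2^1 − 1 = 1.
Extrapolated: 0.6245352933 / 1 = 0.6245352933
Shift from A(h/2): +0.0203910382.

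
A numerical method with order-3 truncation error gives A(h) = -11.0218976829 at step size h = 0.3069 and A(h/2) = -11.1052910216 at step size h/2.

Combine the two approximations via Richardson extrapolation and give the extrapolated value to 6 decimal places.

r = 3, so 2^r = 8.
8×(-11.1052910216) = -88.8423281728; subtract (-11.0218976829) → -77.8204304899
Denominator 8 − 1 = 7.
(8×(-11.1052910216) − (-11.0218976829))/(8 − 1) = -11.1172043557
Correction |R − A(h/2)| = 1.191e-02; gap |A(h/2) − A(h)| = 8.339e-02.

-11.117204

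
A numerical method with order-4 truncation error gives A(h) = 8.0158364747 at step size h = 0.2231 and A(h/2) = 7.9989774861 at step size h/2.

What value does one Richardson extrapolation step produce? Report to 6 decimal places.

Leading term ∝ h^4; use weight 16 = 2^4.
Difference of the inputs: 7.9989774861 − 8.0158364747 = -0.0168589886
Divide by 2^4 − 1 = 15: (-0.0168589886)/15 = -0.0011239326
R = 7.9989774861 − 0.0011239326 = 7.9978535535

7.997854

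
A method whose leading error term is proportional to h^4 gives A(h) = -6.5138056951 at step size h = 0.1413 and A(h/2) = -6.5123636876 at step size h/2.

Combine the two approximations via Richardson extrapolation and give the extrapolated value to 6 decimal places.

-6.512268

r = 4, so 2^r = 16.
16 × (-6.5123636876) = -104.1978190016; (-104.1978190016) − (-6.5138056951) = -97.6840133065
Divide by 2^4 − 1 = 15.
So the Richardson estimate is -6.5122675538.
Shift from A(h/2): +0.0000961338.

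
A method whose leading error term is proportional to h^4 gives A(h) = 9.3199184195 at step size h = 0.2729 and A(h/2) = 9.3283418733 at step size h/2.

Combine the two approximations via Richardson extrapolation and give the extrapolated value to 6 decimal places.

Error is O(h^4); halving h shrinks it by 2^4 = 16.
16*9.3283418733 = 149.2534699728; 149.2534699728 − 9.3199184195 = 139.9335515533
(16*9.3283418733 − 9.3199184195)/(16 − 1) = 9.3289034369
Shift from A(h/2): +0.0005615636.

9.328903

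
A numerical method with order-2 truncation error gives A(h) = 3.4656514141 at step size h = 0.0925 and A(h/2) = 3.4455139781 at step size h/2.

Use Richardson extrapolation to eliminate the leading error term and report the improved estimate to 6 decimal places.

3.438801

Method order is 2; weight 2^2 = 4.
4·3.4455139781 = 13.7820559124; 13.7820559124 − 3.4656514141 = 10.3164044983
Denominator 4 − 1 = 3.
(4·3.4455139781 − 3.4656514141)/(4 − 1) = 3.4388014994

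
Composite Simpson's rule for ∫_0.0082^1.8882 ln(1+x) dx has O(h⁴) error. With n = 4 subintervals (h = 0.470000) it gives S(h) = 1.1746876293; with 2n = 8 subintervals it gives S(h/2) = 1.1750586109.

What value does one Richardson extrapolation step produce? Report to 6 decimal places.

1.175083

r = 4, so 2^r = 16.
16*1.1750586109 = 18.8009377744; 18.8009377744 − 1.1746876293 = 17.6262501451
17.6262501451 ÷ 15 = 1.1750833430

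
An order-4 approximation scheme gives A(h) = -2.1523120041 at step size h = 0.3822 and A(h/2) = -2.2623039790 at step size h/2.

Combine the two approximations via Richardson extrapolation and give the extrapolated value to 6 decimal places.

r = 4: numerator weight 16, denominator 15.
Weighted: (-36.1968636640) − (-2.1523120041) = -34.0445516599
Extrapolated: (-34.0445516599) / 15 = -2.2696367773
Correction |R − A(h/2)| = 7.333e-03; gap |A(h/2) − A(h)| = 1.100e-01.

-2.269637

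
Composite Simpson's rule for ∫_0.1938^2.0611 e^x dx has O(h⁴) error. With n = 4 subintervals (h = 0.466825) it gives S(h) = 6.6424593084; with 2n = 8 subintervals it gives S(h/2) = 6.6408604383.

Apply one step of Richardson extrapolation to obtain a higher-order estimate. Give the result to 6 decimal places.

6.640754

The method has order 4: 2^4 = 16.
16 × 6.6408604383 − 6.6424593084 = 99.6113077044
Divide by 2^4 − 1 = 15.
Extrapolated: 99.6113077044 / 15 = 6.6407538470
Gap between inputs: 1.599e-03; correction applied: −0.0001065913.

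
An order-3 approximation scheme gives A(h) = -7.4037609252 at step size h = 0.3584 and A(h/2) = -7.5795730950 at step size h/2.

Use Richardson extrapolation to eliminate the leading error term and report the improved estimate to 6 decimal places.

Leading term ∝ h^3; use weight 8 = 2^3.
8*(-7.5795730950) − (-7.4037609252) = -53.2328238348
Denominator 8 − 1 = 7.
So the Richardson estimate is -7.6046891193.
Shift from A(h/2): −0.0251160243.

-7.604689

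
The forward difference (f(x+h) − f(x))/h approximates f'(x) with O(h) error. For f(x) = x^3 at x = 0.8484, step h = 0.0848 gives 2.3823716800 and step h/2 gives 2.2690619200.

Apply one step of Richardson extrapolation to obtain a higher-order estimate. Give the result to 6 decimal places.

2.155752

With r = 1 the leading error scales as h^1, so the weight is 2^1 = 2.
Weighted: 4.5381238400 − 2.3823716800 = 2.1557521600
Divide by 2^1 − 1 = 1.
Result: 2.1557521600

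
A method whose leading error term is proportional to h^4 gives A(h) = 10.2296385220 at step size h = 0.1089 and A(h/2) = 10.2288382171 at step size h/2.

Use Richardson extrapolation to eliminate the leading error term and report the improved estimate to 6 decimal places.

10.228785

Method order is 4; weight 2^4 = 16.
16·10.2288382171 = 163.6614114736; 163.6614114736 − 10.2296385220 = 153.4317729516
Denominator 16 − 1 = 15.
Result: 10.2287848634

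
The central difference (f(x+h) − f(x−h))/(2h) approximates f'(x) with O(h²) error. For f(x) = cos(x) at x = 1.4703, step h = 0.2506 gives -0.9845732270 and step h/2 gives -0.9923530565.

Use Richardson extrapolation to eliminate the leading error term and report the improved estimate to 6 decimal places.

r = 2, so 2^r = 4.
Numerator 4*A(h/2) − A(h) = 4*(-0.9923530565) − (-0.9845732270) = -2.9848389990
(4*(-0.9923530565) − (-0.9845732270))/(4 − 1) = -0.9949463330

-0.994946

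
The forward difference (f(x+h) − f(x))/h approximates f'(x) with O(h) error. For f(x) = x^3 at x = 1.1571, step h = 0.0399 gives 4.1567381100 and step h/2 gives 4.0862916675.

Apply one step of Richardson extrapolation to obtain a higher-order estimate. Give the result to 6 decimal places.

With r = 1 the leading error scales as h^1, so the weight is 2^1 = 2.
A(h/2) − A(h) = 4.0862916675 − 4.1567381100 = -0.0704464425
Divide by 2^1 − 1 = 1: (-0.0704464425)/1 = -0.0704464425
R = A(h/2) + (A(h/2) − A(h))/1 = 4.0862916675 − 0.0704464425 = 4.0158452250

4.015845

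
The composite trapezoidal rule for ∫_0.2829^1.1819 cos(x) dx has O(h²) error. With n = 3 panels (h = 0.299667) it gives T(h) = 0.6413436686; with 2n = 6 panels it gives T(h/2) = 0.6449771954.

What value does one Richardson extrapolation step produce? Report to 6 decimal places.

0.646188

Method order is 2; weight 2^2 = 4.
Weighted: 2.5799087816 − 0.6413436686 = 1.9385651130
Extrapolated: 1.9385651130 / 3 = 0.6461883710
Shift from A(h/2): +0.0012111756.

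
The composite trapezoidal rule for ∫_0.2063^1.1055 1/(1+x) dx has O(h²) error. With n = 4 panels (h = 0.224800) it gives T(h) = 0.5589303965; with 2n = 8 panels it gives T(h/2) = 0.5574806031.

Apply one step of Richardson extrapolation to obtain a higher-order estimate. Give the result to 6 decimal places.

0.556997

Error is O(h^2); halving h shrinks it by 2^2 = 4.
Weighted: 2.2299224124 − 0.5589303965 = 1.6709920159
1.6709920159 ÷ 3 = 0.5569973386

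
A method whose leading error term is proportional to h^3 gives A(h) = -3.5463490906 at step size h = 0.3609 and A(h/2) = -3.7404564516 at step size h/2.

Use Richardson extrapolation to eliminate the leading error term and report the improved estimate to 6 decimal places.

Error is O(h^3); halving h shrinks it by 2^3 = 8.
8·(-3.7404564516) − (-3.5463490906) = -26.3773025222
R = (-26.3773025222)/7 = -3.7681860746
Gap between inputs: 1.941e-01; correction applied: −0.0277296230.

-3.768186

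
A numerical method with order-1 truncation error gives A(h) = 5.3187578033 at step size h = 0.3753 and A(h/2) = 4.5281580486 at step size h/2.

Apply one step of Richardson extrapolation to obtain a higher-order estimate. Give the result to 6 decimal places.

With r = 1 the leading error scales as h^1, so the weight is 2^1 = 2.
Weighted: 9.0563160972 − 5.3187578033 = 3.7375582939
3.7375582939 ÷ 1 = 3.7375582939
Gap between inputs: 7.906e-01; correction applied: −0.7905997547.

3.737558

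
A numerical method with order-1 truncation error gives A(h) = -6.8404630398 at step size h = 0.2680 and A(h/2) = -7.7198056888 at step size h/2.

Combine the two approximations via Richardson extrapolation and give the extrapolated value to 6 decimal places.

-8.599148

The method has order 1: 2^1 = 2.
2^1·A(h/2) = -15.4396113776; minus A(h) gives -8.5991483378.
Denominator 2 − 1 = 1.
Result: -8.5991483378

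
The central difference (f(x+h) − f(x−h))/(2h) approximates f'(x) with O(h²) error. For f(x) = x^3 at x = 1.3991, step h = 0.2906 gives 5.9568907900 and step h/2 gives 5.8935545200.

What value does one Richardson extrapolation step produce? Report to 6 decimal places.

Leading term ∝ h^2; use weight 4 = 2^2.
Top: 4(5.8935545200) − (5.9568907900) = 17.6173272900
R = 17.6173272900/3 = 5.8724424300
Shift from A(h/2): −0.0211120900.

5.872442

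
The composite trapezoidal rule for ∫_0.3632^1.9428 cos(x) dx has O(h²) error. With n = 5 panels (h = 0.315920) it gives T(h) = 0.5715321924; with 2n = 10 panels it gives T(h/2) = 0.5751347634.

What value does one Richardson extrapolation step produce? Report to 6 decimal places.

r = 2: numerator weight 4, denominator 3.
4×0.5751347634 = 2.3005390536; subtract 0.5715321924 → 1.7290068612
Divide by 2^2 − 1 = 3.
So the Richardson estimate is 0.5763356204.
Gap between inputs: 3.603e-03; correction applied: +0.0012008570.

0.576336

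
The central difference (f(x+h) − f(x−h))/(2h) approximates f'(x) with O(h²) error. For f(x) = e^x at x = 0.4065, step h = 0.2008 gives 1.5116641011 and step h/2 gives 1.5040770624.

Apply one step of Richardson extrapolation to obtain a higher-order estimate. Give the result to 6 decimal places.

1.501548

Method order is 2; weight 2^2 = 4.
4·1.5040770624 = 6.0163082496; subtract 1.5116641011 → 4.5046441485
Divide by 2^2 − 1 = 3.
Extrapolated: 4.5046441485 / 3 = 1.5015480495
Correction |R − A(h/2)| = 2.529e-03; gap |A(h/2) − A(h)| = 7.587e-03.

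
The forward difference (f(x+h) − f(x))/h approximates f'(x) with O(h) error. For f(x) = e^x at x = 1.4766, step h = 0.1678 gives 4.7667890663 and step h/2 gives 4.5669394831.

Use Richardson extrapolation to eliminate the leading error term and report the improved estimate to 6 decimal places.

4.367090

r = 1, so 2^r = 2.
2·4.5669394831 − 4.7667890663 = 4.3670898999
Extrapolated: 4.3670898999 / 1 = 4.3670898999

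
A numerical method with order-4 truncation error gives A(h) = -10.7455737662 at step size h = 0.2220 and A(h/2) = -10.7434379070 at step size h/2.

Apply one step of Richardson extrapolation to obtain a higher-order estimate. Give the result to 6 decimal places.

The method has order 4: 2^4 = 16.
16*(-10.7434379070) − (-10.7455737662) = -161.1494327458
Divide by 2^4 − 1 = 15.
Extrapolated: (-161.1494327458) / 15 = -10.7432955164
Shift from A(h/2): +0.0001423906.

-10.743296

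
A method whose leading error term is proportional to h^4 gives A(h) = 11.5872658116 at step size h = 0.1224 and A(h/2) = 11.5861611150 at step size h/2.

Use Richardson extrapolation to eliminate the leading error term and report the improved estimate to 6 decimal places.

11.586087

With r = 4 the leading error scales as h^4, so the weight is 2^4 = 16.
Numerator 16·A(h/2) − A(h) = 16·11.5861611150 − 11.5872658116 = 173.7913120284
Divide by 2^4 − 1 = 15.
Result: 11.5860874686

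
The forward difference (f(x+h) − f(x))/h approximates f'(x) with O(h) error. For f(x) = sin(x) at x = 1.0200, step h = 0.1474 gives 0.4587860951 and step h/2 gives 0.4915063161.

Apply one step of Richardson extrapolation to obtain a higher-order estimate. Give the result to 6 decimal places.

Leading term ∝ h^1; use weight 2 = 2^1.
Weighted: 0.9830126322 − 0.4587860951 = 0.5242265371
Extrapolated: 0.5242265371 / 1 = 0.5242265371
Gap between inputs: 3.272e-02; correction applied: +0.0327202210.

0.524227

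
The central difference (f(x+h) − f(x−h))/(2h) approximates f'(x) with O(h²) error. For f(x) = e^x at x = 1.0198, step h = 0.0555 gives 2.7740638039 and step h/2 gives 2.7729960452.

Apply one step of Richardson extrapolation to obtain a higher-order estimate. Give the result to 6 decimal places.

Leading term ∝ h^2; use weight 4 = 2^2.
A(h/2) − A(h) = 2.7729960452 − 2.7740638039 = -0.0010677587
Correction (A(h/2) − A(h))/(4 − 1) = (-0.0010677587)/3 = -0.0003559196
R = A(h/2) + (A(h/2) − A(h))/3 = 2.7729960452 − 0.0003559196 = 2.7726401256
Shift from A(h/2): −0.0003559196.

2.772640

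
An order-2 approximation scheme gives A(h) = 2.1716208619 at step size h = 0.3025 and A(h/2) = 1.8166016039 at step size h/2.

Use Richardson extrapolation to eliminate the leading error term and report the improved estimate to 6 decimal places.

Leading term ∝ h^2; use weight 4 = 2^2.
Top: 4(1.8166016039) − (2.1716208619) = 5.0947855537
Divide by 2^2 − 1 = 3.
5.0947855537 ÷ 3 = 1.6982618512
Correction |R − A(h/2)| = 1.183e-01; gap |A(h/2) − A(h)| = 3.550e-01.

1.698262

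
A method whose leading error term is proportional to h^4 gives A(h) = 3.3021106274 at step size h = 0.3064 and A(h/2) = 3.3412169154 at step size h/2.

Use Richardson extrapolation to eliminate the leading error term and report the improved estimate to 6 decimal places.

3.343824

Method order is 4; weight 2^4 = 16.
16 × 3.3412169154 = 53.4594706464; subtract 3.3021106274 → 50.1573600190
50.1573600190 ÷ 15 = 3.3438240013
Correction |R − A(h/2)| = 2.607e-03; gap |A(h/2) − A(h)| = 3.911e-02.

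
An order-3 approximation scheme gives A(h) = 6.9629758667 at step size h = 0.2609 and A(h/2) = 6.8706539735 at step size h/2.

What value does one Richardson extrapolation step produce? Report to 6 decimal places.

With r = 3 the leading error scales as h^3, so the weight is 2^3 = 8.
8×6.8706539735 = 54.9652317880; subtract 6.9629758667 → 48.0022559213
Divide by 2^3 − 1 = 7.
Extrapolated: 48.0022559213 / 7 = 6.8574651316
Shift from A(h/2): −0.0131888419.

6.857465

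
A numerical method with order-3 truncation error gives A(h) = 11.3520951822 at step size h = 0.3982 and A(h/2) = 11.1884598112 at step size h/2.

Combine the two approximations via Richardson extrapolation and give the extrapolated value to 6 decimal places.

11.165083

With r = 3 the leading error scales as h^3, so the weight is 2^3 = 8.
Top: 8(11.1884598112) − (11.3520951822) = 78.1555833074
Denominator 8 − 1 = 7.
R = 78.1555833074/7 = 11.1650833296
Shift from A(h/2): −0.0233764816.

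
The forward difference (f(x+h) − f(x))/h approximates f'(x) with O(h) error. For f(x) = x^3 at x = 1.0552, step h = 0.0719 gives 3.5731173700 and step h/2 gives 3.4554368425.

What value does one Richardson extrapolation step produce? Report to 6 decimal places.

3.337756

r = 1, so 2^r = 2.
2^1*A(h/2) = 6.9108736850; minus A(h) gives 3.3377563150.
Extrapolated: 3.3377563150 / 1 = 3.3377563150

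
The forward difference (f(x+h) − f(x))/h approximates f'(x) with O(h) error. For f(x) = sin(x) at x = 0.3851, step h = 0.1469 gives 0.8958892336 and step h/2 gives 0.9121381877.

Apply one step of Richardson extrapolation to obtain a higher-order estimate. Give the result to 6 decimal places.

0.928387

r = 1, so 2^r = 2.
2*0.9121381877 = 1.8242763754; subtract 0.8958892336 → 0.9283871418
0.9283871418 ÷ 1 = 0.9283871418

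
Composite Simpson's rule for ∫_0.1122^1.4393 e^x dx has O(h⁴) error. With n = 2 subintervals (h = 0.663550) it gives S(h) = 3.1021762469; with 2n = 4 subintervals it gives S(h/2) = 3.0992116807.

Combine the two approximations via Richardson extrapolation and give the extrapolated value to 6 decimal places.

3.099014

Error is O(h^4); halving h shrinks it by 2^4 = 16.
Numerator 16*A(h/2) − A(h) = 16*3.0992116807 − 3.1021762469 = 46.4852106443
Divide by 2^4 − 1 = 15.
R = 46.4852106443/15 = 3.0990140430
Gap between inputs: 2.965e-03; correction applied: −0.0001976377.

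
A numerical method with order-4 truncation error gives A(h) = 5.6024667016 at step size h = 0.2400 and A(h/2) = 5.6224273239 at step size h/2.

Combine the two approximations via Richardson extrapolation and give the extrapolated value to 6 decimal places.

5.623758

Leading term ∝ h^4; use weight 16 = 2^4.
Top: 16(5.6224273239) − (5.6024667016) = 84.3563704808
Divide by 2^4 − 1 = 15.
(16×5.6224273239 − 5.6024667016)/(16 − 1) = 5.6237580321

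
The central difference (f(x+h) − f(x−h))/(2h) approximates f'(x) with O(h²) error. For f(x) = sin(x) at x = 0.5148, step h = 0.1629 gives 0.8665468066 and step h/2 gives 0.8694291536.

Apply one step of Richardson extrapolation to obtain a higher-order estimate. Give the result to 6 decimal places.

The method has order 2: 2^2 = 4.
Top: 4(0.8694291536) − (0.8665468066) = 2.6111698078
Divide by 2^2 − 1 = 3.
R = 2.6111698078/3 = 0.8703899359

0.870390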